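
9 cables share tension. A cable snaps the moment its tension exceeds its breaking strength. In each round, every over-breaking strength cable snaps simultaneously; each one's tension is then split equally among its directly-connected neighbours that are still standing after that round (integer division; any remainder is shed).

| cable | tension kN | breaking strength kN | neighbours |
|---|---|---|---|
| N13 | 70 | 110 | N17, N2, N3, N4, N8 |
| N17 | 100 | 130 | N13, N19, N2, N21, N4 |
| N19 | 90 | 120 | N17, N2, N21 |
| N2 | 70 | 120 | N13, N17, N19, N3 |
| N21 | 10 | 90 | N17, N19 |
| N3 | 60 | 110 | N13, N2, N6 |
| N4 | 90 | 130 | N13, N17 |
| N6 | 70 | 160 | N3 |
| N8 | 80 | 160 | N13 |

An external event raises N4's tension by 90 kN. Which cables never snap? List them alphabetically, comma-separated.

N8

Round 1 — N4 at 180 > 130. N4 snaps.
  N4 sheds 180 kN to N13, N17: 90 each.
    N13: 70+90 = 160 > 110
    N17: 100+90 = 190 > 130
Round 2 — N13, N17 snap.
  N13 sheds 160 kN to N2, N3, N8: 53 each (1 lost).
    N2: 70+53 = 123 > 120
    N3: 60+53 = 113 > 110
    N8: 80+53 = 133 ≤ 160
  N17 sheds 190 kN to N19, N2, N21: 63 each (1 lost).
    N19: 90+63 = 153 > 120
    N2: 123+63 = 186 > 120
    N21: 10+63 = 73 ≤ 90
Round 3 — N19, N2, N3 snap.
  N19 sheds 153 kN to N21: 153 each.
    N21: 73+153 = 226 > 90
  N2 sheds 186 kN: no online neighbours, lost.
  N3 sheds 113 kN to N6: 113 each.
    N6: 70+113 = 183 > 160
Round 4 — N21, N6 snap.
  N21 sheds 226 kN: no online neighbours, lost.
  N6 sheds 183 kN: no online neighbours, lost.
No further breaks.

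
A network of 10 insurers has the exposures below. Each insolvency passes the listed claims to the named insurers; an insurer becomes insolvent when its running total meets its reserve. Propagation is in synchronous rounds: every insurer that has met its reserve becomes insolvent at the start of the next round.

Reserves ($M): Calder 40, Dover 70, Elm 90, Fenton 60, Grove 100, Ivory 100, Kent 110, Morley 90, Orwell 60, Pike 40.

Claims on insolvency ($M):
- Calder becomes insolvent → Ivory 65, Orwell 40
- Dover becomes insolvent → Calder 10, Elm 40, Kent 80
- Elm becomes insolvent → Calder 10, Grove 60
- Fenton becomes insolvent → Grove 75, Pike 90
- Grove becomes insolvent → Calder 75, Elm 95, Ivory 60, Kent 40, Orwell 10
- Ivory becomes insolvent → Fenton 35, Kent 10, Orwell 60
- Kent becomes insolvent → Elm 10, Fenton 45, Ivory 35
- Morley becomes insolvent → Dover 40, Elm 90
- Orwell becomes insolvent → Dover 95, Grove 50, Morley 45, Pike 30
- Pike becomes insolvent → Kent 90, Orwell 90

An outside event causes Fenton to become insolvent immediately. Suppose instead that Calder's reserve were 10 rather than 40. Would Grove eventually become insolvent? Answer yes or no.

yes

With Calder's reserve at 10:
Round 1 — Fenton becomes insolvent (initial).
  Grove: +75 → 75 < 100
  Pike: +90 → 90 ≥ 40
Round 2 — Pike becomes insolvent.
  Kent: +90 → 90 < 110
  Orwell: +90 → 90 ≥ 60
Round 3 — Orwell becomes insolvent.
  Dover: +95 → 95 ≥ 70
  Grove: +50 → 125 ≥ 100
  Morley: +45 → 45 < 90
Round 4 — Dover, Grove become insolvent.
  Calder: +10+75 → 85 ≥ 10
  Elm: +40+95 → 135 ≥ 90
  Ivory: +60 → 60 < 100
  Kent: +80+40 → 210 ≥ 110
Round 5 — Calder, Elm, Kent become insolvent.
  Ivory: +65+35 → 160 ≥ 100
Round 6 — Ivory becomes insolvent.
No further insolvencies.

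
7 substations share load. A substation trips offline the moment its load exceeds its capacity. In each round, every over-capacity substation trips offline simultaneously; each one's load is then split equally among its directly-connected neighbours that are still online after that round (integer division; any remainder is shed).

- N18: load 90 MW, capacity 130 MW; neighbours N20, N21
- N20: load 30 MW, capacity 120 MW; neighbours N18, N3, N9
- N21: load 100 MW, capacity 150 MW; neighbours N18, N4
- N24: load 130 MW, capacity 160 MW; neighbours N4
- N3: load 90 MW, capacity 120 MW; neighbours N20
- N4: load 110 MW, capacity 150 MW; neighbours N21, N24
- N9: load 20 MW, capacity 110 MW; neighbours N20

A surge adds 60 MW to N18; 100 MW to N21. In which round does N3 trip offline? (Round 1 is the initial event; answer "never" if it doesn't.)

Round 1 — N18 at 150 > 130; N21 at 200 > 150. N18, N21 trip offline.
  N18 sheds 150 MW to N20: 150 each.
    N20: 30+150 = 180 > 120
  N21 sheds 200 MW to N4: 200 each.
    N4: 110+200 = 310 > 150
Round 2 — N20, N4 trip offline.
  N20 sheds 180 MW to N3, N9: 90 each.
    N3: 90+90 = 180 > 120
    N9: 20+90 = 110 ≤ 110
  N4 sheds 310 MW to N24: 310 each.
    N24: 130+310 = 440 > 160
Round 3 — N24, N3 trip offline.
  N24 sheds 440 MW: no online neighbours, lost.
  N3 sheds 180 MW: no online neighbours, lost.
No further trips.

3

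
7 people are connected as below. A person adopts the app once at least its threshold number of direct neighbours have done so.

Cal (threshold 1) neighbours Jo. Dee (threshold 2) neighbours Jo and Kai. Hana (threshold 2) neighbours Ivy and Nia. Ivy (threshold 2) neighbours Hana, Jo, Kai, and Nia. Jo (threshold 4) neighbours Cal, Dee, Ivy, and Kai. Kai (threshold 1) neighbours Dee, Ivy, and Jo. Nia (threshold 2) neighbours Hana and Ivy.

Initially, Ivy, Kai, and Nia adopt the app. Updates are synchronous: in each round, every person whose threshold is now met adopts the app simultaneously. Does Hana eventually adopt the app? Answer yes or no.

Round 1 — Ivy, Kai, Nia adopt the app (initial).
Round 2 — checking thresholds:
  Dee: 1 of 2 neighbours < 2, below threshold.
  Hana: 2 of 2 neighbours ≥ 2, adopts the app.
  Jo: 2 of 4 neighbours < 4, below threshold.
Round 3 — no new adoptions; cascade stops.

yes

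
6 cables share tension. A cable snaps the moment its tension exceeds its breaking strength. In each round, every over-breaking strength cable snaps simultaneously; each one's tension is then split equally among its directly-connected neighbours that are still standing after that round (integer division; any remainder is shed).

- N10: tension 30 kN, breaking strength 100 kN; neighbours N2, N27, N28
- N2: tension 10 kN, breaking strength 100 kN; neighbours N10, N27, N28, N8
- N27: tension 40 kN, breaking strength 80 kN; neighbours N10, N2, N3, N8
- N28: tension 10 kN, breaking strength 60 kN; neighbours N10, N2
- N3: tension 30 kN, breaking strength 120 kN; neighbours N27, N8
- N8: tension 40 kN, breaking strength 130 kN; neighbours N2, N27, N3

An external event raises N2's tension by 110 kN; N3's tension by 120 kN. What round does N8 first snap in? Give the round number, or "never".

Round 1 — N2 at 120 > 100; N3 at 150 > 120. N2, N3 snap.
  N2 sheds 120 kN to N10, N27, N28, N8: 30 each.
    N10: 30+30 = 60 ≤ 100
    N27: 40+30 = 70 ≤ 80
    N28: 10+30 = 40 ≤ 60
    N8: 40+30 = 70 ≤ 130
  N3 sheds 150 kN to N27, N8: 75 each.
    N27: 70+75 = 145 > 80
    N8: 70+75 = 145 > 130
Round 2 — N27, N8 snap.
  N27 sheds 145 kN to N10: 145 each.
    N10: 60+145 = 205 > 100
  N8 sheds 145 kN: no online neighbours, lost.
Round 3 — N10 snaps.
  N10 sheds 205 kN to N28: 205 each.
    N28: 40+205 = 245 > 60
Round 4 — N28 snaps.
  N28 sheds 245 kN: no online neighbours, lost.
No further breaks.

2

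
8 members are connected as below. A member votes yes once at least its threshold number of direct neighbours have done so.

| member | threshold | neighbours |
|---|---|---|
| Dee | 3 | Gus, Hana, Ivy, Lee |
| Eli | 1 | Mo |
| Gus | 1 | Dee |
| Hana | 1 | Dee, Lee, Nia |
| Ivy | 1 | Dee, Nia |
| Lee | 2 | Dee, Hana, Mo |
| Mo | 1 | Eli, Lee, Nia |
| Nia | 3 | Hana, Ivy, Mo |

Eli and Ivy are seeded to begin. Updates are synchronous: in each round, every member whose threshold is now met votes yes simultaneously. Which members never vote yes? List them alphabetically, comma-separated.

Round 1 — Eli, Ivy vote yes (initial).
Round 2 — checking thresholds:
  Dee: 1 of 4 neighbours < 3, not yet.
  Mo: 1 of 3 neighbours ≥ 1, votes yes.
  Nia: 1 of 3 neighbours < 3, not yet.
Round 3 — no new yes votes; cascade stops.

Dee, Gus, Hana, Lee, Nia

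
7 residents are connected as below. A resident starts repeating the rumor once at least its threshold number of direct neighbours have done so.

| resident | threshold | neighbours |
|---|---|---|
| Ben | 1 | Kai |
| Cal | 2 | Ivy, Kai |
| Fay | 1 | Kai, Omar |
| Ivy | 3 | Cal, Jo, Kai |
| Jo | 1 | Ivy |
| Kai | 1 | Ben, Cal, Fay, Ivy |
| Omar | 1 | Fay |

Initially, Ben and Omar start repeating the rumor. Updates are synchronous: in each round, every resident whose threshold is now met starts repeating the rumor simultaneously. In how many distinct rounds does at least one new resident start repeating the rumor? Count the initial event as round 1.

Round 1 — Ben, Omar start repeating the rumor (initial).
Round 2 — checking thresholds:
  Fay: 1 of 2 neighbours ≥ 1, starts repeating the rumor.
  Kai: 1 of 4 neighbours ≥ 1, starts repeating the rumor.
Round 3 — no new spreads; cascade stops.

2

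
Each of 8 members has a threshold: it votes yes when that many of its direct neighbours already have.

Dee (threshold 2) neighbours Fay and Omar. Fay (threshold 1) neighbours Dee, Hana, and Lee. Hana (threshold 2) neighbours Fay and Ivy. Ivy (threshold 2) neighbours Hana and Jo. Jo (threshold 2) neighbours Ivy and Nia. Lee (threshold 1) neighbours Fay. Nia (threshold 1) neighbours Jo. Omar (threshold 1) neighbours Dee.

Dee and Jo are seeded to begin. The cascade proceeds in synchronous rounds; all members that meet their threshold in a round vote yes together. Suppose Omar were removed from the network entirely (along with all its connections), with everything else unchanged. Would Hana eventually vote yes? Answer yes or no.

With Omar removed:
Round 1 — Dee, Jo vote yes (initial).
Round 2 — checking thresholds:
  Fay: 1 of 3 neighbours ≥ 1, votes yes.
  Ivy: 1 of 2 neighbours < 2, below threshold.
  Nia: 1 of 1 neighbours ≥ 1, votes yes.
Round 3 — checking thresholds:
  Hana: 1 of 2 neighbours < 2, below threshold.
  Ivy: 1 of 2 neighbours < 2, below threshold.
  Lee: 1 of 1 neighbours ≥ 1, votes yes.
Round 4 — no new yes votes; cascade stops.

no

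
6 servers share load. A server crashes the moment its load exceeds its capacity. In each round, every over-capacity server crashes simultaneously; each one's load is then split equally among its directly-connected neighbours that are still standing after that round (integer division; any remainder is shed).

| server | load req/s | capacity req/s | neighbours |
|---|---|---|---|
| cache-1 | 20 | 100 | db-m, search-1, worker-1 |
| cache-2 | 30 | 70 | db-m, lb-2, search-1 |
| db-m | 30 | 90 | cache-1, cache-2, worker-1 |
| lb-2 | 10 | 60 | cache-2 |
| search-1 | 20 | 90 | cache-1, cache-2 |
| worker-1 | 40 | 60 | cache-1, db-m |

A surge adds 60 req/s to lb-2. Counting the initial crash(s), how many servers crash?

2

Round 1 — lb-2 at 70 > 60. lb-2 crashes.
  lb-2 sheds 70 req/s to cache-2: 70 each.
    cache-2: 30+70 = 100 > 70
Round 2 — cache-2 crashes.
  cache-2 sheds 100 req/s to db-m, search-1: 50 each.
    db-m: 30+50 = 80 ≤ 90
    search-1: 20+50 = 70 ≤ 90
No further crashes.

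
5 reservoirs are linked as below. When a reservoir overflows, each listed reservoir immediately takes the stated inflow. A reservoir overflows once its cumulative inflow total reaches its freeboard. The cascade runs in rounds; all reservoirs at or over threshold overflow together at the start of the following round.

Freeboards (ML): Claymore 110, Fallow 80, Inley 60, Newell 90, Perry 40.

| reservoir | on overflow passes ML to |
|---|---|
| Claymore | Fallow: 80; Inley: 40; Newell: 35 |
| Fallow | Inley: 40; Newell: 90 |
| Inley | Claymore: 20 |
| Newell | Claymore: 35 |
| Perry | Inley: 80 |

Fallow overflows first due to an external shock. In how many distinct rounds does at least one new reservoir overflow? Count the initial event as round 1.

Round 1 — Fallow overflows (initial).
  Inley: +40 → 40 < 60
  Newell: +90 → 90 ≥ 90
Round 2 — Newell overflows.
  Claymore: +35 → 35 < 110
No further overflows.

2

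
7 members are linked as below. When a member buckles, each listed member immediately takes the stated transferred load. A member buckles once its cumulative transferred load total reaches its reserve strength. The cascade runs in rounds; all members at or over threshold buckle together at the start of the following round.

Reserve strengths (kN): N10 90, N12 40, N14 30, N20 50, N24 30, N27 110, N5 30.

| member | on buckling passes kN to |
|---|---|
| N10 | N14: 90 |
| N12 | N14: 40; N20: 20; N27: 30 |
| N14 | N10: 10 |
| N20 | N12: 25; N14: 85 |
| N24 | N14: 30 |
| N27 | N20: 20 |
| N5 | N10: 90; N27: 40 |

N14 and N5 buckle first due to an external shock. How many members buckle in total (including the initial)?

Round 1 — N14, N5 buckle (initial).
  N10: +10+90 → 100 ≥ 90
  N27: +40 → 40 < 110
Round 2 — N10 buckles.
No further bucklings.

3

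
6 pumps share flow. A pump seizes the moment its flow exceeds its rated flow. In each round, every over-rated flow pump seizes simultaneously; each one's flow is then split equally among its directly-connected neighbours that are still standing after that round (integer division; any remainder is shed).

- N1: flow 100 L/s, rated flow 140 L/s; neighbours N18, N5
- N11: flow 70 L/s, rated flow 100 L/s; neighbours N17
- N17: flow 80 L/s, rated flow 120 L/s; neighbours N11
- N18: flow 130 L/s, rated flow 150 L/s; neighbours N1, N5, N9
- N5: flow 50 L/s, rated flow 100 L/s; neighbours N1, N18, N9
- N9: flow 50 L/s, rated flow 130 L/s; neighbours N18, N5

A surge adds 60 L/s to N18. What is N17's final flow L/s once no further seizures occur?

Round 1 — N18 at 190 > 150. N18 seizes.
  N18 sheds 190 L/s to N1, N5, N9: 63 each (1 lost).
    N1: 100+63 = 163 > 140
    N5: 50+63 = 113 > 100
    N9: 50+63 = 113 ≤ 130
Round 2 — N1, N5 seize.
  N1 sheds 163 L/s: no online neighbours, lost.
  N5 sheds 113 L/s to N9: 113 each.
    N9: 113+113 = 226 > 130
Round 3 — N9 seizes.
  N9 sheds 226 L/s: no online neighbours, lost.
No further seizures.

80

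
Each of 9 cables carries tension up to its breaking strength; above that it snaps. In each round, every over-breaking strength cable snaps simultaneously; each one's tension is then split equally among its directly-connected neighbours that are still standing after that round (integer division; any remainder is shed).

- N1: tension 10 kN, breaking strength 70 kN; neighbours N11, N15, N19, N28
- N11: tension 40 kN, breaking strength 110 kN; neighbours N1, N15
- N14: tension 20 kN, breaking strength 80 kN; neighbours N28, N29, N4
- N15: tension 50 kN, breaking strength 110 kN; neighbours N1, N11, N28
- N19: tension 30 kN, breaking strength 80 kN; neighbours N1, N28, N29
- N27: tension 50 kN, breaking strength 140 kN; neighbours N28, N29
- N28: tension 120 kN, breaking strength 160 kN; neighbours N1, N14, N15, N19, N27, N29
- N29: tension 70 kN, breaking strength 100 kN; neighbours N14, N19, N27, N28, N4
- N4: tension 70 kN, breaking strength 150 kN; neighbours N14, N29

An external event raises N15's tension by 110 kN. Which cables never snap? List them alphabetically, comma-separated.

Round 1 — N15 at 160 > 110. N15 snaps.
  N15 sheds 160 kN to N1, N11, N28: 53 each (1 lost).
    N1: 10+53 = 63 ≤ 70
    N11: 40+53 = 93 ≤ 110
    N28: 120+53 = 173 > 160
Round 2 — N28 snaps.
  N28 sheds 173 kN to N1, N14, N19, N27, N29: 34 each (3 lost).
    N1: 63+34 = 97 > 70
    N14: 20+34 = 54 ≤ 80
    N19: 30+34 = 64 ≤ 80
    N27: 50+34 = 84 ≤ 140
    N29: 70+34 = 104 > 100
Round 3 — N1, N29 snap.
  N1 sheds 97 kN to N11, N19: 48 each (1 lost).
    N11: 93+48 = 141 > 110
    N19: 64+48 = 112 > 80
  N29 sheds 104 kN to N14, N19, N27, N4: 26 each.
    N14: 54+26 = 80 ≤ 80
    N19: 112+26 = 138 > 80
    N27: 84+26 = 110 ≤ 140
    N4: 70+26 = 96 ≤ 150
Round 4 — N11, N19 snap.
  N11 sheds 141 kN: no online neighbours, lost.
  N19 sheds 138 kN: no online neighbours, lost.
No further breaks.

N14, N27, N4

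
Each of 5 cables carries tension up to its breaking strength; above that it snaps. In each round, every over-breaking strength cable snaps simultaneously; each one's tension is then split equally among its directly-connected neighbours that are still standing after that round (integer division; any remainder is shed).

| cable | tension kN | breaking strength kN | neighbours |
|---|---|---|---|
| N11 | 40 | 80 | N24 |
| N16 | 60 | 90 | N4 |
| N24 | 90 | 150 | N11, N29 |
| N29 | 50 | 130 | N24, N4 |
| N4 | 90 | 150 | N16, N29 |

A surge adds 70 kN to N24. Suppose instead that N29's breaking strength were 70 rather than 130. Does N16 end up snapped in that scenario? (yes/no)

yes

With N29's breaking strength at 70:
Round 1 — N24 at 160 > 150. N24 snaps.
  N24 sheds 160 kN to N11, N29: 80 each.
    N11: 40+80 = 120 > 80
    N29: 50+80 = 130 > 70
Round 2 — N11, N29 snap.
  N11 sheds 120 kN: no online neighbours, lost.
  N29 sheds 130 kN to N4: 130 each.
    N4: 90+130 = 220 > 150
Round 3 — N4 snaps.
  N4 sheds 220 kN to N16: 220 each.
    N16: 60+220 = 280 > 90
Round 4 — N16 snaps.
  N16 sheds 280 kN: no online neighbours, lost.
No further breaks.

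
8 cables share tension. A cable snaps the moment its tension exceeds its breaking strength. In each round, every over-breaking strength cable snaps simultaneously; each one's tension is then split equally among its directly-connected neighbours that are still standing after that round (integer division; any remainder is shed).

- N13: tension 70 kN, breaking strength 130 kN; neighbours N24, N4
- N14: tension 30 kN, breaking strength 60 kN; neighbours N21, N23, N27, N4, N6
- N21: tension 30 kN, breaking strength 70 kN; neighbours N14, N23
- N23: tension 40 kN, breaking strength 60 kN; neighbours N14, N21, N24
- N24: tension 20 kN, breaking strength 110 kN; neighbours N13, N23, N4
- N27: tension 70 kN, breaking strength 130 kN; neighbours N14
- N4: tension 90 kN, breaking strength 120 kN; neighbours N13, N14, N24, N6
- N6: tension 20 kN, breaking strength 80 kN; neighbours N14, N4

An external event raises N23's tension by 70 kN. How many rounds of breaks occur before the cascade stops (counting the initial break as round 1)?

3

Round 1 — N23 at 110 > 60. N23 snaps.
  N23 sheds 110 kN to N14, N21, N24: 36 each (2 lost).
    N14: 30+36 = 66 > 60
    N21: 30+36 = 66 ≤ 70
    N24: 20+36 = 56 ≤ 110
Round 2 — N14 snaps.
  N14 sheds 66 kN to N21, N27, N4, N6: 16 each (2 lost).
    N21: 66+16 = 82 > 70
    N27: 70+16 = 86 ≤ 130
    N4: 90+16 = 106 ≤ 120
    N6: 20+16 = 36 ≤ 80
Round 3 — N21 snaps.
  N21 sheds 82 kN: no online neighbours, lost.
No further breaks.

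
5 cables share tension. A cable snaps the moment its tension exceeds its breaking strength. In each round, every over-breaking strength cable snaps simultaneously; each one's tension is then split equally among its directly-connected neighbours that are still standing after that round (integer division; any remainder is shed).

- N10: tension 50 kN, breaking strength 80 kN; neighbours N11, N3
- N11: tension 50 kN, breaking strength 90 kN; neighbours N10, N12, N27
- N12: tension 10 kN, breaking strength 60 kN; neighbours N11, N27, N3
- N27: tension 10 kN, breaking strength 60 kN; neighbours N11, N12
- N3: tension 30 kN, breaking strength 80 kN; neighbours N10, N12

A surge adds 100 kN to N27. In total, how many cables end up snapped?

5

Round 1 — N27 at 110 > 60. N27 snaps.
  N27 sheds 110 kN to N11, N12: 55 each.
    N11: 50+55 = 105 > 90
    N12: 10+55 = 65 > 60
Round 2 — N11, N12 snap.
  N11 sheds 105 kN to N10: 105 each.
    N10: 50+105 = 155 > 80
  N12 sheds 65 kN to N3: 65 each.
    N3: 30+65 = 95 > 80
Round 3 — N10, N3 snap.
  N10 sheds 155 kN: no online neighbours, lost.
  N3 sheds 95 kN: no online neighbours, lost.
No further breaks.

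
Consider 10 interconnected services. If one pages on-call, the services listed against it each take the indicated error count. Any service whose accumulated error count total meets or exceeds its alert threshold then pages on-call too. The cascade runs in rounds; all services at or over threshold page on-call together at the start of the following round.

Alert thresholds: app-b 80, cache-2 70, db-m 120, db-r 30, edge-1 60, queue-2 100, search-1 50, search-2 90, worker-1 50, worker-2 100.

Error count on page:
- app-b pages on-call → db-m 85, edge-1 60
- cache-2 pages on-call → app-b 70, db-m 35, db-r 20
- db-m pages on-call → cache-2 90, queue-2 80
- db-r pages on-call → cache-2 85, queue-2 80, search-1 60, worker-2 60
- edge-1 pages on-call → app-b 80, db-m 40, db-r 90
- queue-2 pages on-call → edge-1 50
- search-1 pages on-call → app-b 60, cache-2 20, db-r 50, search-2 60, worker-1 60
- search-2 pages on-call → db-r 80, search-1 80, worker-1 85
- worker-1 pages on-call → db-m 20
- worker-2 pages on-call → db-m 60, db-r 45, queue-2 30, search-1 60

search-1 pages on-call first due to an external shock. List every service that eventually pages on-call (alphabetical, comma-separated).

Round 1 — search-1 pages on-call (initial).
  app-b: +60 → 60 < 80
  cache-2: +20 → 20 < 70
  db-r: +50 → 50 ≥ 30
  search-2: +60 → 60 < 90
  worker-1: +60 → 60 ≥ 50
Round 2 — db-r, worker-1 page on-call.
  cache-2: +85 → 105 ≥ 70
  db-m: +20 → 20 < 120
  queue-2: +80 → 80 < 100
  worker-2: +60 → 60 < 100
Round 3 — cache-2 pages on-call.
  app-b: +70 → 130 ≥ 80
  db-m: +35 → 55 < 120
Round 4 — app-b pages on-call.
  db-m: +85 → 140 ≥ 120
  edge-1: +60 → 60 ≥ 60
Round 5 — db-m, edge-1 page on-call.
  queue-2: +80 → 160 ≥ 100
Round 6 — queue-2 pages on-call.
No further pages.

app-b, cache-2, db-m, db-r, edge-1, queue-2, search-1, worker-1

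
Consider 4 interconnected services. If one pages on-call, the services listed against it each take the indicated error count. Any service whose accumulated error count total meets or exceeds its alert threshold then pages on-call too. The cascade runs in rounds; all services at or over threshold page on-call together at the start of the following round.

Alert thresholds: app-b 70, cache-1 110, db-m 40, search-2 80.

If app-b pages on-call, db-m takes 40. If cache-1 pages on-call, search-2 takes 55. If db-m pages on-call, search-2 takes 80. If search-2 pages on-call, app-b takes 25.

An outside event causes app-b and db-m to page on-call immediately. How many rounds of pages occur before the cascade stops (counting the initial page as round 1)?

Round 1 — app-b, db-m page on-call (initial).
  search-2: +80 → 80 ≥ 80
Round 2 — search-2 pages on-call.
No further pages.

2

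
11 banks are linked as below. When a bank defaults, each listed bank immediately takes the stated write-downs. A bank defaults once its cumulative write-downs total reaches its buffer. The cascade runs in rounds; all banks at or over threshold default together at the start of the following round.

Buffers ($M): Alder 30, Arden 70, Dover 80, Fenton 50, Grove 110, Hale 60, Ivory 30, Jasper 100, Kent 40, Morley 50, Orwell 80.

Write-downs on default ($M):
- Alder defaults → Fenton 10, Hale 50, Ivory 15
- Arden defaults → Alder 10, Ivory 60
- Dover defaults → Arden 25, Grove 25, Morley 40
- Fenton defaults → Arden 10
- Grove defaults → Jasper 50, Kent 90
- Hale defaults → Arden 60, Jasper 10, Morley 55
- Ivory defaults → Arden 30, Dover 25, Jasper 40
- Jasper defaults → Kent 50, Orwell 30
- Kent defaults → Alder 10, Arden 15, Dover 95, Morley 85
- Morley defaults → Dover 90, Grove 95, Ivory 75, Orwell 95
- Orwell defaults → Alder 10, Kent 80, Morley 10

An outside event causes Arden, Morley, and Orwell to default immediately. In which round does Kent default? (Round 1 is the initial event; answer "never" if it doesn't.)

Round 1 — Arden, Morley, Orwell default (initial).
  Alder: +10+10 → 20 < 30
  Dover: +90 → 90 ≥ 80
  Grove: +95 → 95 < 110
  Ivory: +60+75 → 135 ≥ 30
  Kent: +80 → 80 ≥ 40
Round 2 — Dover, Ivory, Kent default.
  Alder: +10 → 30 ≥ 30
  Grove: +25 → 120 ≥ 110
  Jasper: +40 → 40 < 100
Round 3 — Alder, Grove default.
  Fenton: +10 → 10 < 50
  Hale: +50 → 50 < 60
  Jasper: +50 → 90 < 100
No further defaults.

2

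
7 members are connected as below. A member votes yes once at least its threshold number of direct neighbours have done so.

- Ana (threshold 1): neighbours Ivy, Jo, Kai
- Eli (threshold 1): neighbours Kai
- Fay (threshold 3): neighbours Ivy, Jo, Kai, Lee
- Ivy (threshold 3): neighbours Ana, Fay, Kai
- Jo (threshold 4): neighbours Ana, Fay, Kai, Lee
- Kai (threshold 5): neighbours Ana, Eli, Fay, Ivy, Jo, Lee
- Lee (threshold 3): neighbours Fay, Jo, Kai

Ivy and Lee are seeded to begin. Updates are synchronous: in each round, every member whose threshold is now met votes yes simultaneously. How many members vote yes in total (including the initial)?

Round 1 — Ivy, Lee vote yes (initial).
Round 2 — checking thresholds:
  Ana: 1 of 3 neighbours ≥ 1, votes yes.
  Fay: 2 of 4 neighbours < 3, below threshold.
  Jo: 1 of 4 neighbours < 4, below threshold.
  Kai: 2 of 6 neighbours < 5, below threshold.
Round 3 — no new yes votes; cascade stops.

3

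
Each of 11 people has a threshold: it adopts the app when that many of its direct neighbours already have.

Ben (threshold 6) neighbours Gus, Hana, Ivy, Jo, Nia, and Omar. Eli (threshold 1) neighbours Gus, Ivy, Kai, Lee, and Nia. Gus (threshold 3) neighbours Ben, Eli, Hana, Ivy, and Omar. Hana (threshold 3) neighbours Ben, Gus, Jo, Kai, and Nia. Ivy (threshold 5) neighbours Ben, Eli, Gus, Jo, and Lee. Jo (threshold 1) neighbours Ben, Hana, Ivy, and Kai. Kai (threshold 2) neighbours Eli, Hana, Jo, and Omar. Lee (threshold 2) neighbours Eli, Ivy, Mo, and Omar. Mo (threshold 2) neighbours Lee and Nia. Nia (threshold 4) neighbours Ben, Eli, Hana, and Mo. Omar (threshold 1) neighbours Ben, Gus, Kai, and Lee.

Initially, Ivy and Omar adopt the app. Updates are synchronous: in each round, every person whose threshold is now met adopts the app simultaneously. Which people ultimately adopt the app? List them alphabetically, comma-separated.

Eli, Gus, Hana, Ivy, Jo, Kai, Lee, Omar

Round 1 — Ivy, Omar adopt the app (initial).
Round 2 — checking thresholds:
  Ben: 2 of 6 neighbours < 6, not yet.
  Eli: 1 of 5 neighbours ≥ 1, adopts the app.
  Gus: 2 of 5 neighbours < 3, not yet.
  Jo: 1 of 4 neighbours ≥ 1, adopts the app.
  Kai: 1 of 4 neighbours < 2, not yet.
  Lee: 2 of 4 neighbours ≥ 2, adopts the app.
Round 3 — checking thresholds:
  Ben: 3 of 6 neighbours < 6, not yet.
  Gus: 3 of 5 neighbours ≥ 3, adopts the app.
  Hana: 1 of 5 neighbours < 3, not yet.
  Kai: 3 of 4 neighbours ≥ 2, adopts the app.
  Mo: 1 of 2 neighbours < 2, not yet.
  Nia: 1 of 4 neighbours < 4, not yet.
Round 4 — checking thresholds:
  Ben: 4 of 6 neighbours < 6, not yet.
  Hana: 3 of 5 neighbours ≥ 3, adopts the app.
  Mo: 1 of 2 neighbours < 2, not yet.
  Nia: 1 of 4 neighbours < 4, not yet.
Round 5 — no new adoptions; cascade stops.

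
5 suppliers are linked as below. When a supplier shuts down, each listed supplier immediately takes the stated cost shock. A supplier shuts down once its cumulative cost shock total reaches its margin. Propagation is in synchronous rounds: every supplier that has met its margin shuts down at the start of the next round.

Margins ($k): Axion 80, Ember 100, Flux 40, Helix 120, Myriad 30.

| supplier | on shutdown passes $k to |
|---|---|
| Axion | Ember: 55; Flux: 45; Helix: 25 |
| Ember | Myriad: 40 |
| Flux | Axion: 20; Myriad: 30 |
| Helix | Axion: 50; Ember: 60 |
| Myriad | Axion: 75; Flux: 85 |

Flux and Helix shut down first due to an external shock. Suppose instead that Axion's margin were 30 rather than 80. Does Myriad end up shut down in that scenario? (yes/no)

yes

With Axion's margin at 30:
Round 1 — Flux, Helix shut down (initial).
  Axion: +20+50 → 70 ≥ 30
  Ember: +60 → 60 < 100
  Myriad: +30 → 30 ≥ 30
Round 2 — Axion, Myriad shut down.
  Ember: +55 → 115 ≥ 100
Round 3 — Ember shuts down.
No further shutdowns.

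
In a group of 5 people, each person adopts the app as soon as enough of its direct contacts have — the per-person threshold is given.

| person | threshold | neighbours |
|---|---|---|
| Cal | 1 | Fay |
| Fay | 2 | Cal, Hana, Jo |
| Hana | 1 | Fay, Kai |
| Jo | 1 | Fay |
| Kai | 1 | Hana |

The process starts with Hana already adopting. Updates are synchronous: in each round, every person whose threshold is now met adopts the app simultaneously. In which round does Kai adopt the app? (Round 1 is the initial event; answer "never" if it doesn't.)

2

Round 1 — Hana adopts the app (initial).
Round 2 — checking thresholds:
  Fay: 1 of 3 neighbours < 2, holds.
  Kai: 1 of 1 neighbours ≥ 1, adopts the app.
Round 3 — no new adoptions; cascade stops.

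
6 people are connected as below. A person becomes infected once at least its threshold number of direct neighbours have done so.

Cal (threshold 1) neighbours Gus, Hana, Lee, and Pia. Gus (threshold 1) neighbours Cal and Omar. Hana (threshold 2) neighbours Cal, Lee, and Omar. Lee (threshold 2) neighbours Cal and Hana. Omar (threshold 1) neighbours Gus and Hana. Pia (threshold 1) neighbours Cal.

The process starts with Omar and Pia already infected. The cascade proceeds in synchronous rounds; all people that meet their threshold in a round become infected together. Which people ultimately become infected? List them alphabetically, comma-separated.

Round 1 — Omar, Pia become infected (initial).
Round 2 — checking thresholds:
  Cal: 1 of 4 neighbours ≥ 1, becomes infected.
  Gus: 1 of 2 neighbours ≥ 1, becomes infected.
  Hana: 1 of 3 neighbours < 2, below threshold.
Round 3 — checking thresholds:
  Hana: 2 of 3 neighbours ≥ 2, becomes infected.
  Lee: 1 of 2 neighbours < 2, below threshold.
Round 4 — checking thresholds:
  Lee: 2 of 2 neighbours ≥ 2, becomes infected.
Round 5 — no new infections; cascade stops.

Cal, Gus, Hana, Lee, Omar, Pia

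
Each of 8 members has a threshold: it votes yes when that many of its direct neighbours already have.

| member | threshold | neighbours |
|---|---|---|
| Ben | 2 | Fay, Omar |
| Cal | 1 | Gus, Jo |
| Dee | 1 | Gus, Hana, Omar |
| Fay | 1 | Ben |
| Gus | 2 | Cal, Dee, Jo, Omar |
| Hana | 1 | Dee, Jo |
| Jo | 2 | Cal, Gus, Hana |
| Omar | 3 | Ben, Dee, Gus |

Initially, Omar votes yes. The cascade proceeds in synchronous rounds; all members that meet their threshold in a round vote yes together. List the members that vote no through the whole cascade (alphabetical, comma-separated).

Round 1 — Omar votes yes (initial).
Round 2 — checking thresholds:
  Ben: 1 of 2 neighbours < 2, not yet.
  Dee: 1 of 3 neighbours ≥ 1, votes yes.
  Gus: 1 of 4 neighbours < 2, not yet.
Round 3 — checking thresholds:
  Ben: 1 of 2 neighbours < 2, not yet.
  Gus: 2 of 4 neighbours ≥ 2, votes yes.
  Hana: 1 of 2 neighbours ≥ 1, votes yes.
Round 4 — checking thresholds:
  Ben: 1 of 2 neighbours < 2, not yet.
  Cal: 1 of 2 neighbours ≥ 1, votes yes.
  Jo: 2 of 3 neighbours ≥ 2, votes yes.
Round 5 — no new yes votes; cascade stops.

Ben, Fay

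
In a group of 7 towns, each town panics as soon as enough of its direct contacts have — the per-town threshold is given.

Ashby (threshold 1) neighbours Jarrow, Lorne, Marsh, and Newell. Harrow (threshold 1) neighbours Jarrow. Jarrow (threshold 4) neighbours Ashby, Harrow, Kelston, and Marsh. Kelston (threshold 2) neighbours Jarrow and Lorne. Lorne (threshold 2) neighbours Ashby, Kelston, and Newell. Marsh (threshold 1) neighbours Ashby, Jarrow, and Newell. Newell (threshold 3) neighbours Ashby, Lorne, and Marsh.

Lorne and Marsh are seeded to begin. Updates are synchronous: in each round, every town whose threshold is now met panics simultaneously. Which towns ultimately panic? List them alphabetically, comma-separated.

Round 1 — Lorne, Marsh panic (initial).
Round 2 — checking thresholds:
  Ashby: 2 of 4 neighbours ≥ 1, panics.
  Jarrow: 1 of 4 neighbours < 4, holds.
  Kelston: 1 of 2 neighbours < 2, holds.
  Newell: 2 of 3 neighbours < 3, holds.
Round 3 — checking thresholds:
  Jarrow: 2 of 4 neighbours < 4, holds.
  Kelston: 1 of 2 neighbours < 2, holds.
  Newell: 3 of 3 neighbours ≥ 3, panics.
Round 4 — no new panics; cascade stops.

Ashby, Lorne, Marsh, Newell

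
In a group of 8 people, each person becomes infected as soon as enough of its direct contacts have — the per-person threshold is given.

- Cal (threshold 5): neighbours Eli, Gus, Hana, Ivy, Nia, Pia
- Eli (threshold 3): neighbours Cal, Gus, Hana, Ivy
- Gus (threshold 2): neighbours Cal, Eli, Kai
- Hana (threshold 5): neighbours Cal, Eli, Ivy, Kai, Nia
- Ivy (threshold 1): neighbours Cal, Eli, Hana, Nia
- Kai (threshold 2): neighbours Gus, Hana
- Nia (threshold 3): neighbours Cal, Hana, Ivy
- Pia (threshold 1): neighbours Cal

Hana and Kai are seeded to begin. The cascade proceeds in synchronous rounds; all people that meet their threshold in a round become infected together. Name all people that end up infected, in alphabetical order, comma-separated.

Hana, Ivy, Kai

Round 1 — Hana, Kai become infected (initial).
Round 2 — checking thresholds:
  Cal: 1 of 6 neighbours < 5, below threshold.
  Eli: 1 of 4 neighbours < 3, below threshold.
  Gus: 1 of 3 neighbours < 2, below threshold.
  Ivy: 1 of 4 neighbours ≥ 1, becomes infected.
  Nia: 1 of 3 neighbours < 3, below threshold.
Round 3 — no new infections; cascade stops.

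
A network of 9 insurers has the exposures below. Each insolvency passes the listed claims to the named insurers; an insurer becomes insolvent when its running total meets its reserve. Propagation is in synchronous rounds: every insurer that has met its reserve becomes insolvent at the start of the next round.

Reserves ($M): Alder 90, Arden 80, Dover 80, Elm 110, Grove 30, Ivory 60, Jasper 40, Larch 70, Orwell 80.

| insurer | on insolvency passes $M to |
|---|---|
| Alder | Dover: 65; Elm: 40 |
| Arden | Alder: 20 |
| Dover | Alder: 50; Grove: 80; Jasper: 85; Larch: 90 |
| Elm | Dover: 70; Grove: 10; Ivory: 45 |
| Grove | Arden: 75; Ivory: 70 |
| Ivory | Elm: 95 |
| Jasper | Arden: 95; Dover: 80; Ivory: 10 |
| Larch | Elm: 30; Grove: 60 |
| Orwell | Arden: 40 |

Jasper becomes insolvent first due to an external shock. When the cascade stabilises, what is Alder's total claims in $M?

Round 1 — Jasper becomes insolvent (initial).
  Arden: +95 → 95 ≥ 80
  Dover: +80 → 80 ≥ 80
  Ivory: +10 → 10 < 60
Round 2 — Arden, Dover become insolvent.
  Alder: +20+50 → 70 < 90
  Grove: +80 → 80 ≥ 30
  Larch: +90 → 90 ≥ 70
Round 3 — Grove, Larch become insolvent.
  Elm: +30 → 30 < 110
  Ivory: +70 → 80 ≥ 60
Round 4 — Ivory becomes insolvent.
  Elm: +95 → 125 ≥ 110
Round 5 — Elm becomes insolvent.
No further insolvencies.

70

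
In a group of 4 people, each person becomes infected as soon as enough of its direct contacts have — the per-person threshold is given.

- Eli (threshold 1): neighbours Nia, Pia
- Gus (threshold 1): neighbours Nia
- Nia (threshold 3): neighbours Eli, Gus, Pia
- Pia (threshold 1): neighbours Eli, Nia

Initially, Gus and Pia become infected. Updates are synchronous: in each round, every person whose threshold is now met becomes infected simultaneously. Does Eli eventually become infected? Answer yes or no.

Round 1 — Gus, Pia become infected (initial).
Round 2 — checking thresholds:
  Eli: 1 of 2 neighbours ≥ 1, becomes infected.
  Nia: 2 of 3 neighbours < 3, not yet.
Round 3 — checking thresholds:
  Nia: 3 of 3 neighbours ≥ 3, becomes infected.
Round 4 — no new infections; cascade stops.

yes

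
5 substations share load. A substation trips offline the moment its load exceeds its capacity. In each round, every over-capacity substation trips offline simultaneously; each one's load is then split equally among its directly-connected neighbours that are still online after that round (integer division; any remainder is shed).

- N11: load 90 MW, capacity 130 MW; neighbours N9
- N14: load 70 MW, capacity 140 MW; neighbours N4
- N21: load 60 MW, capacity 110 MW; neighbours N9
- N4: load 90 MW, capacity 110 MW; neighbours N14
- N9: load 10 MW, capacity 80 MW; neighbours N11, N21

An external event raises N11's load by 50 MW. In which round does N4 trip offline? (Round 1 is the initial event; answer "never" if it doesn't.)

never

Round 1 — N11 at 140 > 130. N11 trips offline.
  N11 sheds 140 MW to N9: 140 each.
    N9: 10+140 = 150 > 80
Round 2 — N9 trips offline.
  N9 sheds 150 MW to N21: 150 each.
    N21: 60+150 = 210 > 110
Round 3 — N21 trips offline.
  N21 sheds 210 MW: no online neighbours, lost.
No further trips.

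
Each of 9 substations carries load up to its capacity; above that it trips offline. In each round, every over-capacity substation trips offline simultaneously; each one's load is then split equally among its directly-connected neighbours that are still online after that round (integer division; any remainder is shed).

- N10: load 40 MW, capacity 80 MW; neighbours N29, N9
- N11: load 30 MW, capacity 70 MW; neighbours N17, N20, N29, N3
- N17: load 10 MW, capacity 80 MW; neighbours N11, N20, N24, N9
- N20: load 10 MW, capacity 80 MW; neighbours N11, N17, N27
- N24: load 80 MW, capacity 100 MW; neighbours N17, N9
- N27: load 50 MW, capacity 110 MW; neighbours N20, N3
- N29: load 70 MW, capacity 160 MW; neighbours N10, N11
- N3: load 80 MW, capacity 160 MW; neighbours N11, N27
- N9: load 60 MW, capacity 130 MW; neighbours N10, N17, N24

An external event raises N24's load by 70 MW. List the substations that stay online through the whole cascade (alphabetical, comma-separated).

N20, N27, N3

Round 1 — N24 at 150 > 100. N24 trips offline.
  N24 sheds 150 MW to N17, N9: 75 each.
    N17: 10+75 = 85 > 80
    N9: 60+75 = 135 > 130
Round 2 — N17, N9 trip offline.
  N17 sheds 85 MW to N11, N20: 42 each (1 lost).
    N11: 30+42 = 72 > 70
    N20: 10+42 = 52 ≤ 80
  N9 sheds 135 MW to N10: 135 each.
    N10: 40+135 = 175 > 80
Round 3 — N10, N11 trip offline.
  N10 sheds 175 MW to N29: 175 each.
    N29: 70+175 = 245 > 160
  N11 sheds 72 MW to N20, N29, N3: 24 each.
    N20: 52+24 = 76 ≤ 80
    N29: 245+24 = 269 > 160
    N3: 80+24 = 104 ≤ 160
Round 4 — N29 trips offline.
  N29 sheds 269 MW: no online neighbours, lost.
No further trips.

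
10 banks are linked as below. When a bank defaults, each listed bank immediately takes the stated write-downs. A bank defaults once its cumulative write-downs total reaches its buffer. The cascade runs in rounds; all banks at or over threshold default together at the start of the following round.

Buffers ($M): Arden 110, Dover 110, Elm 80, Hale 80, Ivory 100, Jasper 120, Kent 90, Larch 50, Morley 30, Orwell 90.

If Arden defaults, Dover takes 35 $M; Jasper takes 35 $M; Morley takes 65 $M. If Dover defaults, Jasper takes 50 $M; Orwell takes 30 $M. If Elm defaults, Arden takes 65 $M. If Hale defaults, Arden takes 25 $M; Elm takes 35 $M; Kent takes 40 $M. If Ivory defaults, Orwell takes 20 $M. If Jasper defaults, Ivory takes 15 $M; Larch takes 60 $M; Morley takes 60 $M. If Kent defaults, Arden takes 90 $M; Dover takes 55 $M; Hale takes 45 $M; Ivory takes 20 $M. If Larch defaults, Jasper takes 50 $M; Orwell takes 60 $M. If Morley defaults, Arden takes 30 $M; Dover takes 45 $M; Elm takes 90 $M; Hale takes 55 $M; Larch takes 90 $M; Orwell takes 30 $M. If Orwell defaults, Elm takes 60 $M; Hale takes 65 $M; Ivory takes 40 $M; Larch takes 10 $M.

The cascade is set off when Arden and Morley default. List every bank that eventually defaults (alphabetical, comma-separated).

Arden, Elm, Hale, Larch, Morley, Orwell

Round 1 — Arden, Morley default (initial).
  Dover: +35+45 → 80 < 110
  Elm: +90 → 90 ≥ 80
  Hale: +55 → 55 < 80
  Jasper: +35 → 35 < 120
  Larch: +90 → 90 ≥ 50
  Orwell: +30 → 30 < 90
Round 2 — Elm, Larch default.
  Jasper: +50 → 85 < 120
  Orwell: +60 → 90 ≥ 90
Round 3 — Orwell defaults.
  Hale: +65 → 120 ≥ 80
  Ivory: +40 → 40 < 100
Round 4 — Hale defaults.
  Kent: +40 → 40 < 90
No further defaults.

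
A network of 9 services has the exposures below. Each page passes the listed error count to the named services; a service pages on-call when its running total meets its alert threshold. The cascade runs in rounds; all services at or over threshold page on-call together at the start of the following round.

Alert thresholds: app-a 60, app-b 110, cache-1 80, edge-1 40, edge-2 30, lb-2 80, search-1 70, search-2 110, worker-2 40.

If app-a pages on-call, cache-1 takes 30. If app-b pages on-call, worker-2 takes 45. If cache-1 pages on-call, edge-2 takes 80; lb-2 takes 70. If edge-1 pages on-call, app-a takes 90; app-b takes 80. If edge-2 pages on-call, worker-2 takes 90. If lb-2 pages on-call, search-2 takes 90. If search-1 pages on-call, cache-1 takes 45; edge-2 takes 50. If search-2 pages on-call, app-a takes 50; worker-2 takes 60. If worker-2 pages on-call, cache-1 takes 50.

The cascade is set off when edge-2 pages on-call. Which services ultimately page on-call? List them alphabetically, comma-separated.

edge-2, worker-2

Round 1 — edge-2 pages on-call (initial).
  worker-2: +90 → 90 ≥ 40
Round 2 — worker-2 pages on-call.
  cache-1: +50 → 50 < 80
No further pages.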